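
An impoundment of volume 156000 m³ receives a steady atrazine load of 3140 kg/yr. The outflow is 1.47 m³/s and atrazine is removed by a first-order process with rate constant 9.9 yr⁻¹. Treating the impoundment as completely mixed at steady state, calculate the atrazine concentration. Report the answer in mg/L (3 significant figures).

0.0655 mg/L

Outflow Q = 1.47 m³/s × 3.156e+07 s/yr = 4.639e+07 m³/yr.
Steady-state CSTR mass balance: W = Q·C + k·V·C, so C = W/(Q + kV).
Q + kV = 4.639e+07 + 9.9·156000 = 4.793e+07 m³/yr.
C = 3140/4.793e+07 = 6.551e-05 kg/m³ = 0.06551 mg/L.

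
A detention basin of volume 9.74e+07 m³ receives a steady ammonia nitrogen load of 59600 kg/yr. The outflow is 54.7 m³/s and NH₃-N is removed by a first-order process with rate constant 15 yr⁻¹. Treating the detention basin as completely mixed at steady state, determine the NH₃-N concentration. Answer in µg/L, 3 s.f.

Outflow Q = 54.7 m³/s × 3.156e+07 s/yr = 1.726e+09 m³/yr.
Steady-state CSTR mass balance: W = Q·C + k·V·C, so C = W/(Q + kV).
Q + kV = 1.726e+09 + 15·9.74e+07 = 3.187e+09 m³/yr.
C = 59600/3.187e+09 = 1.87e-05 kg/m³ = 0.0187 mg/L = 18.7 µg/L.

18.7 µg/L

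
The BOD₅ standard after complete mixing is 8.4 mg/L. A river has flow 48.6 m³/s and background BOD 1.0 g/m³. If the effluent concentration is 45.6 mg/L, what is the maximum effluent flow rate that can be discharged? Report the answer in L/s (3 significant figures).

9670 L/s

Mass balance at complete mixing: C_std·(Q_w + Q_r) = Q_w·C_e + Q_r·C_b.
Rearranging, Q_w = Q_r·(C_std − C_b)/(C_e − C_std) = 48.6·(8.4 − 1) / (45.6 − 8.4) = 9.668 m³/s.
= 9668 L/s.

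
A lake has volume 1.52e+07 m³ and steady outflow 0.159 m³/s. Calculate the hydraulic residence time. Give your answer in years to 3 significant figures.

Q = 0.159 m³/s × 3.156e+07 s/yr = 5.018e+06 m³/yr.
Hydraulic residence time τ = V/Q = 1.52e+07/5.018e+06 = 3.029 yr.

3.03 yr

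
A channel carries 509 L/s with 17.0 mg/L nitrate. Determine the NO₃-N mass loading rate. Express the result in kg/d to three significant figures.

748 kg/d

509 L/s = 0.509 m³/s.
Mass flux = Q·C = 0.509 m³/s × 17 g/m³ = 8.653 g/s.
= 8.653 g/s × 86.4 = 747.6 kg/d.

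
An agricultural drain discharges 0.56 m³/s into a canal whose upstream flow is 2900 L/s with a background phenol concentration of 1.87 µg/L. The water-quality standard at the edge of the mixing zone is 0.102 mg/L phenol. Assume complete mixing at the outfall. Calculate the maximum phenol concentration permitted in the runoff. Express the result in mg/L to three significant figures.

0.621 mg/L

2900 L/s = 2.9 m³/s.
1.87 µg/L = 0.00187 mg/L.
Mass balance: 0.102·3.46 = 0.56·Cₑ + 2.9·0.00187.
Cₑ = (0.3529 − 0.005423) / 0.56 = 0.6205 mg/L.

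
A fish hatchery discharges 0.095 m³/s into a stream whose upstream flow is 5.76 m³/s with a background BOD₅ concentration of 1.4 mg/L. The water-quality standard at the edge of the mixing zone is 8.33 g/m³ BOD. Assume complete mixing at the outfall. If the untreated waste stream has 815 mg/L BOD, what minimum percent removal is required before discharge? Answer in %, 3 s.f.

47.4 %

Mass balance: 8.33·5.855 = 0.095·Cₑ + 5.76·1.4.
Cₑ = (48.77 − 8.064) / 0.095 = 428.5 mg/L.
Required removal = 1 − 428.5/815 = 47.42 %.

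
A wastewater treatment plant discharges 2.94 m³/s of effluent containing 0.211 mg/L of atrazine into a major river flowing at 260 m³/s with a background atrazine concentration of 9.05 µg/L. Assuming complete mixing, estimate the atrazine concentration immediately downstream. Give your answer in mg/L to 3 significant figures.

9.05 µg/L = 0.00905 mg/L.
Flow-weighted mixing gives C = (2.94·0.211 + 260·0.00905) / (2.94 + 260) = 2.973/262.9 = 0.01131 mg/L.

0.0113 mg/L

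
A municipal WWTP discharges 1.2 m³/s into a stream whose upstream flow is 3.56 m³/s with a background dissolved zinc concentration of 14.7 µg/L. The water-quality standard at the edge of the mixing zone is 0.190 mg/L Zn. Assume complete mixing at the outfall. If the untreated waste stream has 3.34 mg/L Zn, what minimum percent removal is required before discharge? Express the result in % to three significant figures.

78.7 %

14.7 µg/L = 0.0147 mg/L.
Mass balance: 0.19·4.76 = 1.2·Cₑ + 3.56·0.0147.
Cₑ = (0.9044 − 0.05233) / 1.2 = 0.7101 mg/L.
Required removal = 1 − 0.7101/3.34 = 78.74 %.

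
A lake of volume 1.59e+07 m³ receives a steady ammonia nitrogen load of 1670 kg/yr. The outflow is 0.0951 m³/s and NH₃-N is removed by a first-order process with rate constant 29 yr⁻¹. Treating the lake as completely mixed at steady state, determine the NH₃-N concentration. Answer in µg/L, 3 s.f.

Outflow Q = 0.0951 m³/s × 3.156e+07 s/yr = 3.001e+06 m³/yr.
Steady-state CSTR mass balance: W = Q·C + k·V·C, so C = W/(Q + kV).
Q + kV = 3.001e+06 + 29·1.59e+07 = 4.641e+08 m³/yr.
C = 1670/4.641e+08 = 3.598e-06 kg/m³ = 0.003598 mg/L = 3.598 µg/L.

3.60 µg/L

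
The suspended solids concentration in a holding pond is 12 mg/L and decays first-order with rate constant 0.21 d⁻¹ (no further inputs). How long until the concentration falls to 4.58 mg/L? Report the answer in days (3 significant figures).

t = ln(C₀/C)/k = ln(12/4.58)/0.21 = 0.9632/0.21 = 4.587 d.

4.59 d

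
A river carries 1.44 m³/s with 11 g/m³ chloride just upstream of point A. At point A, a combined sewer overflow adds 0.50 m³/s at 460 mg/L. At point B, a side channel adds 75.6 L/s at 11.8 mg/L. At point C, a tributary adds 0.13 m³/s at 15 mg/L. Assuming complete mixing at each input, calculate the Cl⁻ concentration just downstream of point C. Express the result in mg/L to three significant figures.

116 mg/L

After input A: C = (1.44·11 + 0.5·460) / 1.94 = 126.7 mg/L.
75.6 L/s = 0.0756 m³/s.
After input B: C = (1.94·126.7 + 0.0756·11.8) / 2.016 = 122.4 mg/L.
After input C: C = (2.016·122.4 + 0.13·15) / 2.146 = 115.9 mg/L.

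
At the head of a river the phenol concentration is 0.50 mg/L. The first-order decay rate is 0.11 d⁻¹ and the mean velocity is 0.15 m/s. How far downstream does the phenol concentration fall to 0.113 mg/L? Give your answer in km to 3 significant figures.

175 km

From C = C₀·e^(−kt), t = ln(C₀/C)/k = ln(0.50/0.113)/0.11 = 1.487/0.11 = 13.52 d.
Distance = v·t = 0.15 m/s × 1.168e+06 s = 1.752e+05 m = 175.2 km.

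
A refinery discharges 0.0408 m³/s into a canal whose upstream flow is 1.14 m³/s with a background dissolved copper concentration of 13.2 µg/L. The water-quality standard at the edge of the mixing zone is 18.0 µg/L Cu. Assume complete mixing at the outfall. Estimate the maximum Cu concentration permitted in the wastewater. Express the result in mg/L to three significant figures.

13.2 µg/L = 0.0132 mg/L.
18.0 µg/L = 0.018 mg/L.
Mass balance: 0.018·1.181 = 0.0408·Cₑ + 1.14·0.0132.
Cₑ = (0.02125 − 0.01505) / 0.0408 = 0.1521 mg/L.

0.152 mg/L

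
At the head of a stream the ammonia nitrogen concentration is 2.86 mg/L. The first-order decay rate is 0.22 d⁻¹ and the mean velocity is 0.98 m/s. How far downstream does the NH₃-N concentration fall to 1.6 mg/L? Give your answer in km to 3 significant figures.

From C = C₀·e^(−kt), t = ln(C₀/C)/k = ln(2.86/1.6)/0.22 = 0.5808/0.22 = 2.64 d.
Distance = v·t = 0.98 m/s × 2.281e+05 s = 2.235e+05 m = 223.5 km.

224 km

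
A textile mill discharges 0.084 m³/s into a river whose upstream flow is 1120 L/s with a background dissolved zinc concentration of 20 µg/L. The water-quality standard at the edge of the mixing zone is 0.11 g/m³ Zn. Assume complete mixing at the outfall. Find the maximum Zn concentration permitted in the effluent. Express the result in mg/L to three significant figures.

1120 L/s = 1.12 m³/s.
20 µg/L = 0.02 mg/L.
Mass balance: 0.11·1.204 = 0.084·Cₑ + 1.12·0.02.
Cₑ = (0.1324 − 0.0224) / 0.084 = 1.31 mg/L.

1.31 mg/L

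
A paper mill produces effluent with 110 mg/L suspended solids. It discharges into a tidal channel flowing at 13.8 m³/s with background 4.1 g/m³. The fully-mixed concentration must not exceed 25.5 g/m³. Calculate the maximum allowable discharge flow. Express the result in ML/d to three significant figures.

302 ML/d

Mass balance at complete mixing: C_std·(Q_w + Q_r) = Q_w·C_e + Q_r·C_b.
Rearranging, Q_w = Q_r·(C_std − C_b)/(C_e − C_std) = 13.8·(25.5 − 4.1) / (110 − 25.5) = 3.495 m³/s.
= 302 ML/d.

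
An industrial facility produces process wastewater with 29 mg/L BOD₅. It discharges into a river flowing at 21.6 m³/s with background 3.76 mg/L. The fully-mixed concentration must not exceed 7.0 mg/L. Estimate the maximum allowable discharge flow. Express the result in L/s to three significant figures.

Mass balance at complete mixing: C_std·(Q_w + Q_r) = Q_w·C_e + Q_r·C_b.
Rearranging, Q_w = Q_r·(C_std − C_b)/(C_e − C_std) = 21.6·(7 − 3.76) / (29 − 7) = 3.181 m³/s.
= 3181 L/s.

3180 L/s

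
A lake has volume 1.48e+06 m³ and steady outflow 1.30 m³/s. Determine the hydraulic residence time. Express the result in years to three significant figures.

Q = 1.30 m³/s × 3.156e+07 s/yr = 4.102e+07 m³/yr.
Hydraulic residence time τ = V/Q = 1.48e+06/4.102e+07 = 0.03608 yr.

0.0361 yr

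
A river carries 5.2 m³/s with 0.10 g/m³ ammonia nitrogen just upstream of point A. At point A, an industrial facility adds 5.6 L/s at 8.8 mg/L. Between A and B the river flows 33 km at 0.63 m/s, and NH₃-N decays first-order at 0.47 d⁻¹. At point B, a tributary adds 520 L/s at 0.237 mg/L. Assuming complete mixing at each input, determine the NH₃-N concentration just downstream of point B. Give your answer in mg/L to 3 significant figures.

5.6 L/s = 0.0056 m³/s.
After input A: C = (5.2·0.1 + 0.0056·8.8) / 5.206 = 0.1094 mg/L.
Over the 33 km reach to input B (t = 5.238e+04 s = 0.6063 d), decay gives C = 0.1094·exp(−0.47·0.6063) = 0.08224 mg/L.
520 L/s = 0.52 m³/s.
After input B: C = (5.206·0.08224 + 0.52·0.237) / 5.726 = 0.0963 mg/L.

0.0963 mg/L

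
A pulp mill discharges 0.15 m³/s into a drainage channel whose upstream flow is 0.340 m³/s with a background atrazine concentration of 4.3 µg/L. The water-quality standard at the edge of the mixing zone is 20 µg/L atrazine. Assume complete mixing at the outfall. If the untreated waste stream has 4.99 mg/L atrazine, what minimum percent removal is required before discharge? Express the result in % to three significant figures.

4.3 µg/L = 0.0043 mg/L.
20 µg/L = 0.02 mg/L.
Mass balance: 0.02·0.49 = 0.15·Cₑ + 0.34·0.0043.
Cₑ = (0.0098 − 0.001462) / 0.15 = 0.05559 mg/L.
Required removal = 1 − 0.05559/4.99 = 98.89 %.

98.9 %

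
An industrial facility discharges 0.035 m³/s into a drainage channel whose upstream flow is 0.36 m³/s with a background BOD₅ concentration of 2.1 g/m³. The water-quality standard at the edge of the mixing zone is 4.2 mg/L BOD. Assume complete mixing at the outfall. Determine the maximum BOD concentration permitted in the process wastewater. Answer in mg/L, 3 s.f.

25.8 mg/L

Mass balance: 4.2·0.395 = 0.035·Cₑ + 0.36·2.1.
Cₑ = (1.659 − 0.756) / 0.035 = 25.8 mg/L.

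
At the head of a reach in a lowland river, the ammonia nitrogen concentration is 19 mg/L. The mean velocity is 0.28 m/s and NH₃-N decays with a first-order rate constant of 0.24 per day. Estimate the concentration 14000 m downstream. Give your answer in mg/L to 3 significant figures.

16.5 mg/L

Travel time t = 14000 m / 0.28 m/s = 1.4e+04/0.28 = 5e+04 s = 0.5787 d.
First-order decay: C = 19·exp(−0.24·0.5787) = 19·0.8703 = 16.54 mg/L.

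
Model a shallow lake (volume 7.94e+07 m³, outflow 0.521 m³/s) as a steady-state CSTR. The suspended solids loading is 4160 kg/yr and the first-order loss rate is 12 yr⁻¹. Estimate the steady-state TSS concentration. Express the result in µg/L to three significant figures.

Outflow Q = 0.521 m³/s × 3.156e+07 s/yr = 1.644e+07 m³/yr.
Steady-state CSTR mass balance: W = Q·C + k·V·C, so C = W/(Q + kV).
Q + kV = 1.644e+07 + 12·7.94e+07 = 9.692e+08 m³/yr.
C = 4160/9.692e+08 = 4.292e-06 kg/m³ = 0.004292 mg/L = 4.292 µg/L.

4.29 µg/L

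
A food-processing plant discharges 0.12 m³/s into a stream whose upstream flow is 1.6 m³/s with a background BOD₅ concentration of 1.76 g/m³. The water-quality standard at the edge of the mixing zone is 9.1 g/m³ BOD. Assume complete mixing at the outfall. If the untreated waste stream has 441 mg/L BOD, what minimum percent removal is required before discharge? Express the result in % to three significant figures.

75.7 %

Mass balance: 9.1·1.72 = 0.12·Cₑ + 1.6·1.76.
Cₑ = (15.65 − 2.816) / 0.12 = 107 mg/L.
Required removal = 1 − 107/441 = 75.74 %.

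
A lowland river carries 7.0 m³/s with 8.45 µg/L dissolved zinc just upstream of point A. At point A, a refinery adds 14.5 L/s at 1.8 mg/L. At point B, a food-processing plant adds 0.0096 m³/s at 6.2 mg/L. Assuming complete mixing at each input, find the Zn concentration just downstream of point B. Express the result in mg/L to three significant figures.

0.0206 mg/L

8.45 µg/L = 0.00845 mg/L.
14.5 L/s = 0.0145 m³/s.
After input A: C = (7·0.00845 + 0.0145·1.8) / 7.014 = 0.01215 mg/L.
After input B: C = (7.014·0.01215 + 0.0096·6.2) / 7.024 = 0.02061 mg/L.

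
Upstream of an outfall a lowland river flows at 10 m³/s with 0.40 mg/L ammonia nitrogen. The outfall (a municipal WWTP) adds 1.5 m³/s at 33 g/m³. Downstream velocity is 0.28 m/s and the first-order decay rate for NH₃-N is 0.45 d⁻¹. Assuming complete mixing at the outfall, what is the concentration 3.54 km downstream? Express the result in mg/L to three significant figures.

After complete mixing, C₀ = (1.5·33 + 10·0.4) / 11.5 = 4.652 mg/L.
Travel time t = 3540 m / 0.28 m/s = 1.264e+04 s = 0.1463 d.
C = 4.652·exp(−0.45·0.1463) = 4.652·0.9363 = 4.356 mg/L.

4.36 mg/L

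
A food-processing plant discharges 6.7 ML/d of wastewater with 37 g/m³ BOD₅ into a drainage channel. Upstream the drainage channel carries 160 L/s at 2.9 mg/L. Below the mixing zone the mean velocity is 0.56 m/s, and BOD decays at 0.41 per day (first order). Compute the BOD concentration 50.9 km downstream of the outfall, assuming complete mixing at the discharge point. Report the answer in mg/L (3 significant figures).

6.7 ML/d = 0.07755 m³/s.
160 L/s = 0.16 m³/s.
After complete mixing, C₀ = (0.07755·37 + 0.16·2.9) / 0.2375 = 14.03 mg/L.
Travel time t = 5.09e+04 m / 0.56 m/s = 9.089e+04 s = 1.052 d.
C = 14.03·exp(−0.41·1.052) = 14.03·0.6497 = 9.116 mg/L.

9.12 mg/L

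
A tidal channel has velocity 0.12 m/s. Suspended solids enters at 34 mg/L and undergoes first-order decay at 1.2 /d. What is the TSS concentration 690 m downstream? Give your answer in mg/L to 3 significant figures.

Travel time t = 690 m / 0.12 m/s = 690/0.12 = 5750 s = 0.06655 d.
First-order decay: C = 34·exp(−1.2·0.06655) = 34·0.9232 = 31.39 mg/L.

31.4 mg/L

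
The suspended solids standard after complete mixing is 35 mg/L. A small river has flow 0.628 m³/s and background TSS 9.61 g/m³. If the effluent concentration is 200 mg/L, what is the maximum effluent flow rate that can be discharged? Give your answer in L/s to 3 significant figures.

96.6 L/s

Mass balance at complete mixing: C_std·(Q_w + Q_r) = Q_w·C_e + Q_r·C_b.
Rearranging, Q_w = Q_r·(C_std − C_b)/(C_e − C_std) = 0.628·(35 − 9.61) / (200 − 35) = 0.09664 m³/s.
= 96.64 L/s.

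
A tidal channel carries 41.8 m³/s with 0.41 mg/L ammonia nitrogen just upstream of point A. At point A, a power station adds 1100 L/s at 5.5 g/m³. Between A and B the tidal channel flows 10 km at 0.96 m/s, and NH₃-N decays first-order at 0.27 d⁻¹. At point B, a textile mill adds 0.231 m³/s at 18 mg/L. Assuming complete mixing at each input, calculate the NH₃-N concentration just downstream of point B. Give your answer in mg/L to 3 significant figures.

0.617 mg/L

1100 L/s = 1.1 m³/s.
After input A: C = (41.8·0.41 + 1.1·5.5) / 42.9 = 0.5405 mg/L.
Over the 10 km reach to input B (t = 1.042e+04 s = 0.1206 d), decay gives C = 0.5405·exp(−0.27·0.1206) = 0.5232 mg/L.
After input B: C = (42.9·0.5232 + 0.231·18) / 43.13 = 0.6168 mg/L.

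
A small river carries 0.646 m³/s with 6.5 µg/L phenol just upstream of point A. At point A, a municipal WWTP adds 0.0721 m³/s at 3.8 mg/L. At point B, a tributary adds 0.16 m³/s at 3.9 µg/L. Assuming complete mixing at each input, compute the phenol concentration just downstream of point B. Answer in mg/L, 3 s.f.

0.318 mg/L

6.5 µg/L = 0.0065 mg/L.
After input A: C = (0.646·0.0065 + 0.0721·3.8) / 0.7181 = 0.3874 mg/L.
3.9 µg/L = 0.0039 mg/L.
After input B: C = (0.7181·0.3874 + 0.16·0.0039) / 0.8781 = 0.3175 mg/L.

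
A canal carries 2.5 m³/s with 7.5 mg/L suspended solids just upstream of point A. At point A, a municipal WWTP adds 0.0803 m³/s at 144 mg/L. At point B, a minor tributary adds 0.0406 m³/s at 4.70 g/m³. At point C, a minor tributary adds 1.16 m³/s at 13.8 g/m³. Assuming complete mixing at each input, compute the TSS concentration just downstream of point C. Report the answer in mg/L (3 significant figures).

After input A: C = (2.5·7.5 + 0.0803·144) / 2.58 = 11.75 mg/L.
After input B: C = (2.58·11.75 + 0.0406·4.7) / 2.621 = 11.64 mg/L.
After input C: C = (2.621·11.64 + 1.16·13.8) / 3.781 = 12.3 mg/L.

12.3 mg/L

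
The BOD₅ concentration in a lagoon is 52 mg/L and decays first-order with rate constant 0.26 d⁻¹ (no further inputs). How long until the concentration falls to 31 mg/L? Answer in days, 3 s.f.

t = ln(C₀/C)/k = ln(52/31)/0.26 = 0.5173/0.26 = 1.989 d.

1.99 d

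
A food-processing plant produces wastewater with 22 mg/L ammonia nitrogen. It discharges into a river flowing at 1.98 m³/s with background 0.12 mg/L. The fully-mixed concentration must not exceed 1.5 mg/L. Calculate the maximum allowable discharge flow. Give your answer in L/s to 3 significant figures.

Mass balance at complete mixing: C_std·(Q_w + Q_r) = Q_w·C_e + Q_r·C_b.
Rearranging, Q_w = Q_r·(C_std − C_b)/(C_e − C_std) = 1.98·(1.5 − 0.12) / (22 − 1.5) = 0.1333 m³/s.
= 133.3 L/s.

133 L/s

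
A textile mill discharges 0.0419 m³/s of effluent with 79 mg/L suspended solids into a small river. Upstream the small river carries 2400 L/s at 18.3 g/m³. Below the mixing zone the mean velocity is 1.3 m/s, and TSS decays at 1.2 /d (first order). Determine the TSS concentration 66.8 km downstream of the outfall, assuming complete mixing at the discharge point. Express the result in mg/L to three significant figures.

9.47 mg/L

2400 L/s = 2.4 m³/s.
After complete mixing, C₀ = (0.0419·79 + 2.4·18.3) / 2.442 = 19.34 mg/L.
Travel time t = 6.68e+04 m / 1.3 m/s = 5.138e+04 s = 0.5947 d.
C = 19.34·exp(−1.2·0.5947) = 19.34·0.4898 = 9.474 mg/L.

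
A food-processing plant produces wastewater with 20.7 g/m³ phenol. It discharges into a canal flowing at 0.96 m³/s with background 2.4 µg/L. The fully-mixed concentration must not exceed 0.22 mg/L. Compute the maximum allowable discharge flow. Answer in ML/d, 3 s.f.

2.4 µg/L = 0.0024 mg/L.
Mass balance at complete mixing: C_std·(Q_w + Q_r) = Q_w·C_e + Q_r·C_b.
Rearranging, Q_w = Q_r·(C_std − C_b)/(C_e − C_std) = 0.96·(0.22 − 0.0024) / (20.7 − 0.22) = 0.0102 m³/s.
= 0.8813 ML/d.

0.881 ML/d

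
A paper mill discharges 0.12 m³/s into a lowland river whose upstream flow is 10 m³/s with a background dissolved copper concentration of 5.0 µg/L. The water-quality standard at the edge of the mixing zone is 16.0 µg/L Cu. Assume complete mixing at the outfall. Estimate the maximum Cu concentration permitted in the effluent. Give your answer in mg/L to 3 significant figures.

5.0 µg/L = 0.005 mg/L.
16.0 µg/L = 0.016 mg/L.
Mass balance: 0.016·10.12 = 0.12·Cₑ + 10·0.005.
Cₑ = (0.1619 − 0.05) / 0.12 = 0.9327 mg/L.

0.933 mg/L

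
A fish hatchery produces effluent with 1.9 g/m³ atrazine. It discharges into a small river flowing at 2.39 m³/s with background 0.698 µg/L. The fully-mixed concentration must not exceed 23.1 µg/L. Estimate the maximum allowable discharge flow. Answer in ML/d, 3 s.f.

2.46 ML/d

0.698 µg/L = 0.000698 mg/L.
23.1 µg/L = 0.0231 mg/L.
Mass balance at complete mixing: C_std·(Q_w + Q_r) = Q_w·C_e + Q_r·C_b.
Rearranging, Q_w = Q_r·(C_std − C_b)/(C_e − C_std) = 2.39·(0.0231 − 0.000698) / (1.9 − 0.0231) = 0.02853 m³/s.
= 2.465 ML/d.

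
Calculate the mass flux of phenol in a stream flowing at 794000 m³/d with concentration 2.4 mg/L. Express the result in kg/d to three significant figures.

794000 m³/d = 9.19 m³/s.
Mass flux = Q·C = 9.19 m³/s × 2.4 g/m³ = 22.06 g/s.
= 22.06 g/s × 86.4 = 1906 kg/d.

1910 kg/d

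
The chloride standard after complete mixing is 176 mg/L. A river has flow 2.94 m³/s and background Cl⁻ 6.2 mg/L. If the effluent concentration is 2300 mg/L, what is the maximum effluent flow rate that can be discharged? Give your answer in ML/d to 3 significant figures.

20.3 ML/d

Mass balance at complete mixing: C_std·(Q_w + Q_r) = Q_w·C_e + Q_r·C_b.
Rearranging, Q_w = Q_r·(C_std − C_b)/(C_e − C_std) = 2.94·(176 − 6.2) / (2300 − 176) = 0.235 m³/s.
= 20.31 ML/d.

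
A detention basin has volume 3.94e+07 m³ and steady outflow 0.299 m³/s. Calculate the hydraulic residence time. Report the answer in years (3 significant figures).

4.18 yr

Q = 0.299 m³/s × 3.156e+07 s/yr = 9.436e+06 m³/yr.
Hydraulic residence time τ = V/Q = 3.94e+07/9.436e+06 = 4.176 yr.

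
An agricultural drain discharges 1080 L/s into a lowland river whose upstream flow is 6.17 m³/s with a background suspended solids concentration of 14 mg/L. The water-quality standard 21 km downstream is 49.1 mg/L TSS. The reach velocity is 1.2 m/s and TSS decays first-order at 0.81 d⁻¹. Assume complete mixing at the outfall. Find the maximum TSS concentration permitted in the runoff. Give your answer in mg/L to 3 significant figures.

308 mg/L

1080 L/s = 1.08 m³/s.
Travel time to the compliance point: t = 2.1e+04/1.2 = 1.75e+04 s = 0.2025 d; decay factor exp(−0.81·0.2025) = 0.8487.
So the concentration just after mixing may be at most 49.1/0.8487 = 57.85 mg/L.
Mass balance: 57.85·7.25 = 1.08·Cₑ + 6.17·14.
Cₑ = (419.4 − 86.38) / 1.08 = 308.4 mg/L.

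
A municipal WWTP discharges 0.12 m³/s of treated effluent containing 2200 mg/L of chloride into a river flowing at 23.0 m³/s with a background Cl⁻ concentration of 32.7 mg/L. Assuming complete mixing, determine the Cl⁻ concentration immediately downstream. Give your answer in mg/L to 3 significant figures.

By mass balance at complete mixing, C = (0.12·2200 + 23·32.7) / (0.12 + 23) = 1016/23.12 = 43.95 mg/L.

43.9 mg/L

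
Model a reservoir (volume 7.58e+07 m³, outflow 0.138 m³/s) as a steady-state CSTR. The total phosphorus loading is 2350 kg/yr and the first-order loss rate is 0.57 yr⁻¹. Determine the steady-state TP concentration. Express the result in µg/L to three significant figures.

49.4 µg/L

Outflow Q = 0.138 m³/s × 3.156e+07 s/yr = 4.355e+06 m³/yr.
Steady-state CSTR mass balance: W = Q·C + k·V·C, so C = W/(Q + kV).
Q + kV = 4.355e+06 + 0.57·7.58e+07 = 4.756e+07 m³/yr.
C = 2350/4.756e+07 = 4.941e-05 kg/m³ = 0.04941 mg/L = 49.41 µg/L.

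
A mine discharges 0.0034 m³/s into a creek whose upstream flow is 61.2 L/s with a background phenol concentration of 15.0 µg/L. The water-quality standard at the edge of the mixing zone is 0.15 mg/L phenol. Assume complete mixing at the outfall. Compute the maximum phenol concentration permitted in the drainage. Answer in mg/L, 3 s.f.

2.58 mg/L

61.2 L/s = 0.0612 m³/s.
15.0 µg/L = 0.015 mg/L.
Mass balance: 0.15·0.0646 = 0.0034·Cₑ + 0.0612·0.015.
Cₑ = (0.00969 − 0.000918) / 0.0034 = 2.58 mg/L.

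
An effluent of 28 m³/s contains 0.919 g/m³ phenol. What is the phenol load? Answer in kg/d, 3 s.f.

Mass flux = Q·C = 28 m³/s × 0.919 g/m³ = 25.73 g/s.
= 25.73 g/s × 86.4 = 2223 kg/d.

2220 kg/d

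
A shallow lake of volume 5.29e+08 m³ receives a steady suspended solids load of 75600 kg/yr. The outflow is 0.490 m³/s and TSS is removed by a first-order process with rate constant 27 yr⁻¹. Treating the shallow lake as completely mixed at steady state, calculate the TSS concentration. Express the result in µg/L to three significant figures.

5.29 µg/L

Outflow Q = 0.490 m³/s × 3.156e+07 s/yr = 1.546e+07 m³/yr.
Steady-state CSTR mass balance: W = Q·C + k·V·C, so C = W/(Q + kV).
Q + kV = 1.546e+07 + 27·5.29e+08 = 1.43e+10 m³/yr.
C = 75600/1.43e+10 = 5.287e-06 kg/m³ = 0.005287 mg/L = 5.287 µg/L.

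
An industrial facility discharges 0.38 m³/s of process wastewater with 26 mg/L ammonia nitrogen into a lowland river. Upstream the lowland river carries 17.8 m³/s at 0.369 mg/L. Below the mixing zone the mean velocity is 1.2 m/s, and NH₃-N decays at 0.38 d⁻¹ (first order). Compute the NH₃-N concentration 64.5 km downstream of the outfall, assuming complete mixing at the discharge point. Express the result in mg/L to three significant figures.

0.714 mg/L

After complete mixing, C₀ = (0.38·26 + 17.8·0.369) / 18.18 = 0.9047 mg/L.
Travel time t = 6.45e+04 m / 1.2 m/s = 5.375e+04 s = 0.6221 d.
C = 0.9047·exp(−0.38·0.6221) = 0.9047·0.7895 = 0.7143 mg/L.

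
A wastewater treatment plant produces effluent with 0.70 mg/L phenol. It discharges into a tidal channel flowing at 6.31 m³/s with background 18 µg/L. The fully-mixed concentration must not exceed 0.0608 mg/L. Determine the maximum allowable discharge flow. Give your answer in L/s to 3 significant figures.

423 L/s

18 µg/L = 0.018 mg/L.
Mass balance at complete mixing: C_std·(Q_w + Q_r) = Q_w·C_e + Q_r·C_b.
Rearranging, Q_w = Q_r·(C_std − C_b)/(C_e − C_std) = 6.31·(0.0608 − 0.018) / (0.7 − 0.0608) = 0.4225 m³/s.
= 422.5 L/s.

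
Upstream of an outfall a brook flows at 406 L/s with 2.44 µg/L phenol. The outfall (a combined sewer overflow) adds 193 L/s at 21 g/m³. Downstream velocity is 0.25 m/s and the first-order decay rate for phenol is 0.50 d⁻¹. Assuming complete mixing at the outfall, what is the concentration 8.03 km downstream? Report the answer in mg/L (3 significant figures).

193 L/s = 0.193 m³/s.
406 L/s = 0.406 m³/s.
2.44 µg/L = 0.00244 mg/L.
After complete mixing, C₀ = (0.193·21 + 0.406·0.00244) / 0.599 = 6.768 mg/L.
Travel time t = 8030 m / 0.25 m/s = 3.212e+04 s = 0.3718 d.
C = 6.768·exp(−0.50·0.3718) = 6.768·0.8304 = 5.62 mg/L.

5.62 mg/L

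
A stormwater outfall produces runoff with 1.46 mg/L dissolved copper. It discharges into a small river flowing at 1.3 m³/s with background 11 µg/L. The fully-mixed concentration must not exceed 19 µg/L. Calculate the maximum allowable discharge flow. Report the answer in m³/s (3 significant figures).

11 µg/L = 0.011 mg/L.
19 µg/L = 0.019 mg/L.
Mass balance at complete mixing: C_std·(Q_w + Q_r) = Q_w·C_e + Q_r·C_b.
Rearranging, Q_w = Q_r·(C_std − C_b)/(C_e − C_std) = 1.3·(0.019 − 0.011) / (1.46 − 0.019) = 0.007217 m³/s.

0.00722 m³/s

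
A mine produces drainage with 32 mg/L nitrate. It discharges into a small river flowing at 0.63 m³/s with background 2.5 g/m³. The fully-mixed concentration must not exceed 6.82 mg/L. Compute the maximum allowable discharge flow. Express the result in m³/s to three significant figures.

0.108 m³/s

Mass balance at complete mixing: C_std·(Q_w + Q_r) = Q_w·C_e + Q_r·C_b.
Rearranging, Q_w = Q_r·(C_std − C_b)/(C_e − C_std) = 0.63·(6.82 − 2.5) / (32 − 6.82) = 0.1081 m³/s.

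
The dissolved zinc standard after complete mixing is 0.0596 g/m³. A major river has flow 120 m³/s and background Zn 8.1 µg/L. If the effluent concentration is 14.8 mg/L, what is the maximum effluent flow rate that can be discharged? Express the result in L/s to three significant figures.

8.1 µg/L = 0.0081 mg/L.
Mass balance at complete mixing: C_std·(Q_w + Q_r) = Q_w·C_e + Q_r·C_b.
Rearranging, Q_w = Q_r·(C_std − C_b)/(C_e − C_std) = 120·(0.0596 − 0.0081) / (14.8 − 0.0596) = 0.4193 m³/s.
= 419.3 L/s.

419 L/s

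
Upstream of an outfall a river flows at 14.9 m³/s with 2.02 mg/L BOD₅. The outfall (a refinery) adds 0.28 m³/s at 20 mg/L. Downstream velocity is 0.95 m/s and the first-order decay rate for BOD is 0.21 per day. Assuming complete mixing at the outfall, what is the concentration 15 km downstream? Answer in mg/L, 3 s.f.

After complete mixing, C₀ = (0.28·20 + 14.9·2.02) / 15.18 = 2.352 mg/L.
Travel time t = 1.5e+04 m / 0.95 m/s = 1.579e+04 s = 0.1827 d.
C = 2.352·exp(−0.21·0.1827) = 2.352·0.9623 = 2.263 mg/L.

2.26 mg/L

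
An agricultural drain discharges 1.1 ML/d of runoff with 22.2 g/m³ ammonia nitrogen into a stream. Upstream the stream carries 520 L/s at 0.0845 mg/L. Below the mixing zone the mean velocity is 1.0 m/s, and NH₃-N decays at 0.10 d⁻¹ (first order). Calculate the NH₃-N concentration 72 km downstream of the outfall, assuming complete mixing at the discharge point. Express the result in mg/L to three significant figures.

1.1 ML/d = 0.01273 m³/s.
520 L/s = 0.52 m³/s.
After complete mixing, C₀ = (0.01273·22.2 + 0.52·0.0845) / 0.5327 = 0.613 mg/L.
Travel time t = 7.2e+04 m / 1.0 m/s = 7.2e+04 s = 0.8333 d.
C = 0.613·exp(−0.10·0.8333) = 0.613·0.92 = 0.564 mg/L.

0.564 mg/L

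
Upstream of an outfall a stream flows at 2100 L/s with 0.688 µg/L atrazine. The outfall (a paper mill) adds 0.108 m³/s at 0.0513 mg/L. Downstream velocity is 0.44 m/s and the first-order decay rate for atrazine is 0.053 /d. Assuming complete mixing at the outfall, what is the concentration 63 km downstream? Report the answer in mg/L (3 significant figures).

2100 L/s = 2.1 m³/s.
0.688 µg/L = 0.000688 mg/L.
After complete mixing, C₀ = (0.108·0.0513 + 2.1·0.000688) / 2.208 = 0.003164 mg/L.
Travel time t = 6.3e+04 m / 0.44 m/s = 1.432e+05 s = 1.657 d.
C = 0.003164·exp(−0.053·1.657) = 0.003164·0.9159 = 0.002898 mg/L.

0.00290 mg/L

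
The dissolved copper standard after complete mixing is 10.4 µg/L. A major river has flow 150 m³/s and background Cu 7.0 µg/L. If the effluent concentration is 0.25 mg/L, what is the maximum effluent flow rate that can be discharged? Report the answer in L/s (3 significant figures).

2130 L/s

7.0 µg/L = 0.007 mg/L.
10.4 µg/L = 0.0104 mg/L.
Mass balance at complete mixing: C_std·(Q_w + Q_r) = Q_w·C_e + Q_r·C_b.
Rearranging, Q_w = Q_r·(C_std − C_b)/(C_e − C_std) = 150·(0.0104 − 0.007) / (0.25 − 0.0104) = 2.129 m³/s.
= 2129 L/s.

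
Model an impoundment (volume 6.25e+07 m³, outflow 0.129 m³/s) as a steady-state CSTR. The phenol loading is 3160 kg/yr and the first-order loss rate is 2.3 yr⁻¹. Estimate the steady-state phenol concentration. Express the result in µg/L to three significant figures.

Outflow Q = 0.129 m³/s × 3.156e+07 s/yr = 4.071e+06 m³/yr.
Steady-state CSTR mass balance: W = Q·C + k·V·C, so C = W/(Q + kV).
Q + kV = 4.071e+06 + 2.3·6.25e+07 = 1.478e+08 m³/yr.
C = 3160/1.478e+08 = 2.138e-05 kg/m³ = 0.02138 mg/L = 21.38 µg/L.

21.4 µg/L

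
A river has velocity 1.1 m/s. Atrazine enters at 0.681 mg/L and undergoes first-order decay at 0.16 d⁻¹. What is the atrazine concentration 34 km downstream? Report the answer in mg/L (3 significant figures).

Travel time t = 34 km / 1.1 m/s = 3.4e+04/1.1 = 3.091e+04 s = 0.3577 d.
First-order decay: C = 0.681·exp(−0.16·0.3577) = 0.681·0.9444 = 0.6431 mg/L.

0.643 mg/L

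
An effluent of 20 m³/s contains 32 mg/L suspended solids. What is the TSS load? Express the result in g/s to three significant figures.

Mass flux = Q·C = 20 m³/s × 32 g/m³ = 640 g/s.

640 g/s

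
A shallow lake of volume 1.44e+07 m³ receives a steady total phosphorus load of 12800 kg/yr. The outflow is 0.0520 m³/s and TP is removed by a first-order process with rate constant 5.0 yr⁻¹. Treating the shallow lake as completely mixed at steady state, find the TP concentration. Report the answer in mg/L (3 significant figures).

Outflow Q = 0.0520 m³/s × 3.156e+07 s/yr = 1.641e+06 m³/yr.
Steady-state CSTR mass balance: W = Q·C + k·V·C, so C = W/(Q + kV).
Q + kV = 1.641e+06 + 5.0·1.44e+07 = 7.364e+07 m³/yr.
C = 12800/7.364e+07 = 0.0001738 kg/m³ = 0.1738 mg/L.

0.174 mg/L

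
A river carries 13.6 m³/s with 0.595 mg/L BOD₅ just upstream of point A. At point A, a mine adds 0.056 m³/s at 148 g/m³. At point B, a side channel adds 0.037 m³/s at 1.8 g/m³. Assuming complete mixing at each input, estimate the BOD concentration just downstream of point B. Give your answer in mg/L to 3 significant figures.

1.20 mg/L

After input A: C = (13.6·0.595 + 0.056·148) / 13.66 = 1.199 mg/L.
After input B: C = (13.66·1.199 + 0.037·1.8) / 13.69 = 1.201 mg/L.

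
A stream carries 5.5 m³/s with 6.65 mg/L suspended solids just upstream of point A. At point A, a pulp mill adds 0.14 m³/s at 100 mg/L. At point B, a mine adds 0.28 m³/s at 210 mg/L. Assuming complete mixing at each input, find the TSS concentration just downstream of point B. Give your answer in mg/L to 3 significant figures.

18.5 mg/L

After input A: C = (5.5·6.65 + 0.14·100) / 5.64 = 8.967 mg/L.
After input B: C = (5.64·8.967 + 0.28·210) / 5.92 = 18.48 mg/L.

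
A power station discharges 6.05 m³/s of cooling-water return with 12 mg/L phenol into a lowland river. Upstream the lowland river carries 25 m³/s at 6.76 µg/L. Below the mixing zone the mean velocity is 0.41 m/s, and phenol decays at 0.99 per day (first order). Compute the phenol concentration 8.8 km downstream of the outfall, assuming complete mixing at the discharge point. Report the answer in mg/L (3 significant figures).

1.83 mg/L

6.76 µg/L = 0.00676 mg/L.
After complete mixing, C₀ = (6.05·12 + 25·0.00676) / 31.05 = 2.344 mg/L.
Travel time t = 8800 m / 0.41 m/s = 2.146e+04 s = 0.2484 d.
C = 2.344·exp(−0.99·0.2484) = 2.344·0.782 = 1.833 mg/L.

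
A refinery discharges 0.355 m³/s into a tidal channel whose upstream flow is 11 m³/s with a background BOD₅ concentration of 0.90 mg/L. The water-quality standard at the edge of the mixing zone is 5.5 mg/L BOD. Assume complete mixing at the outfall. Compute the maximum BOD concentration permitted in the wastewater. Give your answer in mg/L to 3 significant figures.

148 mg/L

Mass balance: 5.5·11.36 = 0.355·Cₑ + 11·0.9.
Cₑ = (62.45 − 9.9) / 0.355 = 148 mg/L.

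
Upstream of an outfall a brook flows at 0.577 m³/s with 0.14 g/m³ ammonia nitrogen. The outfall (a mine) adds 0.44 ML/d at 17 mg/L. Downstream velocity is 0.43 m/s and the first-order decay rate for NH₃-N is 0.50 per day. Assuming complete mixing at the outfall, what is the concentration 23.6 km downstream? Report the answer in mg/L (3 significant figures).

0.209 mg/L

0.44 ML/d = 0.005093 m³/s.
After complete mixing, C₀ = (0.005093·17 + 0.577·0.14) / 0.5821 = 0.2875 mg/L.
Travel time t = 2.36e+04 m / 0.43 m/s = 5.488e+04 s = 0.6352 d.
C = 0.2875·exp(−0.50·0.6352) = 0.2875·0.7279 = 0.2093 mg/L.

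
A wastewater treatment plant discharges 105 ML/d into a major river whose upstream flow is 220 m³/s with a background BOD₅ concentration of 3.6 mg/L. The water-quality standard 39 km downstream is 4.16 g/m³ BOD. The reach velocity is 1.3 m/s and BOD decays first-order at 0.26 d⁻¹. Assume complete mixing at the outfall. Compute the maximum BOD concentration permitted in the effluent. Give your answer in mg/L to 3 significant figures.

105 ML/d = 1.215 m³/s.
Travel time to the compliance point: t = 3.9e+04/1.3 = 3e+04 s = 0.3472 d; decay factor exp(−0.26·0.3472) = 0.9137.
So the concentration just after mixing may be at most 4.16/0.9137 = 4.553 mg/L.
Mass balance: 4.553·221.2 = 1.215·Cₑ + 220·3.6.
Cₑ = (1007 − 792) / 1.215 = 177.1 mg/L.

177 mg/L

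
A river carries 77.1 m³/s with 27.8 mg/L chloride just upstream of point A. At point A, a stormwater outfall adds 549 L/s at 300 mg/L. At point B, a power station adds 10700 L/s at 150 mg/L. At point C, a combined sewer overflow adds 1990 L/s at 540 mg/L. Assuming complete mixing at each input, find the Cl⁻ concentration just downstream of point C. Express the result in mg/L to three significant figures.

549 L/s = 0.549 m³/s.
After input A: C = (77.1·27.8 + 0.549·300) / 77.65 = 29.72 mg/L.
10700 L/s = 10.7 m³/s.
After input B: C = (77.65·29.72 + 10.7·150) / 88.35 = 44.29 mg/L.
1990 L/s = 1.99 m³/s.
After input C: C = (88.35·44.29 + 1.99·540) / 90.34 = 55.21 mg/L.

55.2 mg/L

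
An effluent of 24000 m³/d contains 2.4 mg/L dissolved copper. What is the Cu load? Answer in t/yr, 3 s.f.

21.0 t/yr

24000 m³/d = 0.2778 m³/s.
Mass flux = Q·C = 0.2778 m³/s × 2.4 g/m³ = 0.6667 g/s.
= 0.6667 g/s × 31.56 = 21.04 t/yr.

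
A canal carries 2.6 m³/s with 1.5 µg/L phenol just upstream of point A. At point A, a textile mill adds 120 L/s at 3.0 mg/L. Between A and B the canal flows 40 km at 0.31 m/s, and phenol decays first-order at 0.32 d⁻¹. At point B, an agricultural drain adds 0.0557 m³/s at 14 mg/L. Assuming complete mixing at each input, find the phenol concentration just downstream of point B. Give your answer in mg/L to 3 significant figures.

1.5 µg/L = 0.0015 mg/L.
120 L/s = 0.12 m³/s.
After input A: C = (2.6·0.0015 + 0.12·3) / 2.72 = 0.1338 mg/L.
Over the 40 km reach to input B (t = 1.29e+05 s = 1.493 d), decay gives C = 0.1338·exp(−0.32·1.493) = 0.08296 mg/L.
After input B: C = (2.72·0.08296 + 0.0557·14) / 2.776 = 0.3622 mg/L.

0.362 mg/L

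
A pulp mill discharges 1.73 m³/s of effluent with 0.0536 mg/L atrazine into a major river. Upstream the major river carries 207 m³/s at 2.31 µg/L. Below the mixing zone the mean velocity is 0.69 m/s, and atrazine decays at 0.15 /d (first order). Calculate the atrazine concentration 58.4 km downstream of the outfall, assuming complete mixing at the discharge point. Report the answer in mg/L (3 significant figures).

2.31 µg/L = 0.00231 mg/L.
After complete mixing, C₀ = (1.73·0.0536 + 207·0.00231) / 208.7 = 0.002735 mg/L.
Travel time t = 5.84e+04 m / 0.69 m/s = 8.464e+04 s = 0.9796 d.
C = 0.002735·exp(−0.15·0.9796) = 0.002735·0.8633 = 0.002361 mg/L.

0.00236 mg/L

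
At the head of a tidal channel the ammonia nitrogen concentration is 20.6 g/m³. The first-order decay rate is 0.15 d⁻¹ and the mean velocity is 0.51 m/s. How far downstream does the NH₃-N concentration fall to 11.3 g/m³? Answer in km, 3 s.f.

From C = C₀·e^(−kt), t = ln(C₀/C)/k = ln(20.6/11.3)/0.15 = 0.6005/0.15 = 4.003 d.
Distance = v·t = 0.51 m/s × 3.459e+05 s = 1.764e+05 m = 176.4 km.

176 km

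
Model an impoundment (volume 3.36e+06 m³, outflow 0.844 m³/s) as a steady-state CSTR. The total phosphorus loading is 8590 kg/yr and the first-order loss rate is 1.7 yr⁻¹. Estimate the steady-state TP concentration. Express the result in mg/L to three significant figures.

Outflow Q = 0.844 m³/s × 3.156e+07 s/yr = 2.663e+07 m³/yr.
Steady-state CSTR mass balance: W = Q·C + k·V·C, so C = W/(Q + kV).
Q + kV = 2.663e+07 + 1.7·3.36e+06 = 3.235e+07 m³/yr.
C = 8590/3.235e+07 = 0.0002656 kg/m³ = 0.2656 mg/L.

0.266 mg/L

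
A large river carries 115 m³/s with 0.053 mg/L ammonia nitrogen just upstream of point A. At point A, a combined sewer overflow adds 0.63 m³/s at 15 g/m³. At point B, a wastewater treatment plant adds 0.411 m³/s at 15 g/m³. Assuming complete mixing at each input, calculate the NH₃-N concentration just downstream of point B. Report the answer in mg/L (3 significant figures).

After input A: C = (115·0.053 + 0.63·15) / 115.6 = 0.1344 mg/L.
After input B: C = (115.6·0.1344 + 0.411·15) / 116 = 0.1871 mg/L.

0.187 mg/L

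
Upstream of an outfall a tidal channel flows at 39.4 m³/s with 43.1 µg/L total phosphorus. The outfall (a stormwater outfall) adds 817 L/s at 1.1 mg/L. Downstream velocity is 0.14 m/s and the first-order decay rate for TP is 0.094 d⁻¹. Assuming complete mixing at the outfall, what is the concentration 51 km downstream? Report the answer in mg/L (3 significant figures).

817 L/s = 0.817 m³/s.
43.1 µg/L = 0.0431 mg/L.
After complete mixing, C₀ = (0.817·1.1 + 39.4·0.0431) / 40.22 = 0.06457 mg/L.
Travel time t = 5.1e+04 m / 0.14 m/s = 3.643e+05 s = 4.216 d.
C = 0.06457·exp(−0.094·4.216) = 0.06457·0.6728 = 0.04344 mg/L.

0.0434 mg/L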